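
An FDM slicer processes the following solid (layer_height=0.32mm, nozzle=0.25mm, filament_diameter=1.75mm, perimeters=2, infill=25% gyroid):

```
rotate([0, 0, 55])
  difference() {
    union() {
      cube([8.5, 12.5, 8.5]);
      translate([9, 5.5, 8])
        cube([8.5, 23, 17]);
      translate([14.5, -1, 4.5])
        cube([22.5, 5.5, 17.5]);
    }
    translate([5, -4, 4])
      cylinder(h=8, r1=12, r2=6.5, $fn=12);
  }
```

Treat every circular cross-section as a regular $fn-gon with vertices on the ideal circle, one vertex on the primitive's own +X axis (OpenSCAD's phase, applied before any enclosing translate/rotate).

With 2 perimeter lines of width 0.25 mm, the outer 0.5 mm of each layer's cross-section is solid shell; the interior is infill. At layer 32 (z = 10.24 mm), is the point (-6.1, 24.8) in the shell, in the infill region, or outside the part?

At z = 10.24 mm: the cube does not reach this height (z outside [0, 8.5]); the 8.5×23 cube at (9, 5.5) contributes its full rectangle; the cube at (14.5, -1) is present — its section is the full 22.5×5.5 rectangle; Taking the union: the 2 present regions are separate (no shared area or edge), so areas and boundary lengths simply add and each stays a separate island — 2 connected regions; the cone at (5, -4): at t=0.780 of its height the radius interpolates to r₁+(r₂−r₁)t = 7.710, giving a regular 12-gon of that circumradius; After the difference (first − rest): starting from that combined region, the cone at (5, -4) misses the remaining region (no effect) — 2 connected regions; (rotated 55° about Z; rotation is an isometry so areas/perimeters/island counts are preserved). Overall, the cross-section has 2 separate islands. Undo the 55° rotation: the query point maps to (16.816, 19.222) in the un-rotated model frame. The nearest boundary edge runs (17.50, 28.50)→(17.50, 5.50); distance from the point to it = 0.68 mm. (Shell/infill is judged within the island containing the point — the largest one.) The point is inside the cross-section and 0.68 mm from the nearest boundary — more than the 0.5 mm shell width (2 × 0.25), so it's in the infill interior.

infill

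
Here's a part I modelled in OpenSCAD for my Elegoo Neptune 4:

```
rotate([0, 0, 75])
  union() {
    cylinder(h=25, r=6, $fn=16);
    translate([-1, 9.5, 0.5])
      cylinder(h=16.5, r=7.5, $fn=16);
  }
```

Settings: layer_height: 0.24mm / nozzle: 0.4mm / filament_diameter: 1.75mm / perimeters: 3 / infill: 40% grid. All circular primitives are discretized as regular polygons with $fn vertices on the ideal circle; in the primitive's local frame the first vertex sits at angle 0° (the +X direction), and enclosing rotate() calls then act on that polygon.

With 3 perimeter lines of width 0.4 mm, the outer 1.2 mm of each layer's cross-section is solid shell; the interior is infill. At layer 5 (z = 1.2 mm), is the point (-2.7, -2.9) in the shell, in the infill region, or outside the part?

At z = 1.2 mm: the r=6 cylinder gives a regular 16-gon of circumradius 6 (constant along its height); the r=7.5 cylinder at (-1, 9.5) contributes a regular 16-gon of circumradius 7.5; Merging all regions: the regions partially overlap (shared area 23.92 mm²), so overlapping operands fuse into one piece — 1 connected region; (rotated 75° about Z; rotation is an isometry so areas/perimeters/island counts are preserved). Overall, the cross-section is a single solid region. Undo the 75° rotation: the query point maps to (-3.500, 1.857) in the un-rotated model frame. The nearest boundary edge runs (-5.54, 2.30)→(-4.90, 3.26); distance from the point to it = 1.94 mm. The point is inside the cross-section and 1.94 mm from the nearest boundary — more than the 1.2 mm shell width (3 × 0.4), so it's in the infill interior.

infill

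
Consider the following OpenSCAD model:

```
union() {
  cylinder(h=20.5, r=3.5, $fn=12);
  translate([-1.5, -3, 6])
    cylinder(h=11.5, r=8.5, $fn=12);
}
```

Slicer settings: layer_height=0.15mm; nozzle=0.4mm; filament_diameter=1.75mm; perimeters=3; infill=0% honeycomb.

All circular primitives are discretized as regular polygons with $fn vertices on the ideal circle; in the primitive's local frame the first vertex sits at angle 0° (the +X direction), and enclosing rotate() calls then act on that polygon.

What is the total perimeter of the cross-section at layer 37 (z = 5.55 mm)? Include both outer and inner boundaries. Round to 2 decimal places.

At z = 5.55 mm: the r=3.5 cylinder gives a regular 12-gon of circumradius 3.5 (constant along its height) (perimeter = 2·12·3.500·sin(180°/12) = 21.74 mm); the cylinder at (-1.5, -3) is absent (z outside [6, 17.5]); Taking the union: only the r=3.5 cylinder is present, so the union is just that shape — boundary = 21.74 mm. Overall, the cross-section is a single solid region. Total boundary length (outer) = 21.74 mm.

21.74 mm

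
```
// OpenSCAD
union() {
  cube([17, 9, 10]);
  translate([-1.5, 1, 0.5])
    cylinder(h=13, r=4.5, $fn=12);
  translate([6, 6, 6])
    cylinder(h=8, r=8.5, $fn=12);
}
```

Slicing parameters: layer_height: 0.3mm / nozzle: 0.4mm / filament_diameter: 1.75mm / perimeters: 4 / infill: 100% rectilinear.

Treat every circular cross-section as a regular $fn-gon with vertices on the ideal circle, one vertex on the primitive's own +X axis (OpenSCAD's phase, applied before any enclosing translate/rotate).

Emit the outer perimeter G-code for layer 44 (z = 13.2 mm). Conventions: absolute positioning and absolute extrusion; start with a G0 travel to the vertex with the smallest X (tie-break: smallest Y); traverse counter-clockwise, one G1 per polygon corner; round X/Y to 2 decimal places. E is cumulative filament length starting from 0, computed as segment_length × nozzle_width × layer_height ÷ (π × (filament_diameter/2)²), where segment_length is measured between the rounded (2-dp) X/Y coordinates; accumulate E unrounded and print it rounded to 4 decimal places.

G0 X-6.00 Y1.00 Z13.20
G1 X-5.40 Y-1.25 E0.1162
G1 X-3.75 Y-2.90 E0.2326
G1 X-1.50 Y-3.50 E0.3488
G1 X0.75 Y-2.90 E0.4649
G1 X2.17 Y-1.47 E0.5655
G1 X6.00 Y-2.50 E0.7634
G1 X10.25 Y-1.36 E0.9829
G1 X13.36 Y1.75 E1.2023
G1 X14.50 Y6.00 E1.4218
G1 X13.36 Y10.25 E1.6414
G1 X10.25 Y13.36 E1.8608
G1 X6.00 Y14.50 E2.0803
G1 X1.75 Y13.36 E2.2999
G1 X-1.36 Y10.25 E2.5193
G1 X-2.50 Y6.00 E2.7388
G1 X-2.31 Y5.28 E2.7760
G1 X-3.75 Y4.90 E2.8503
G1 X-5.40 Y3.25 E2.9667
G1 X-6.00 Y1.00 E3.0829

At z = 13.2 mm: the cube is absent (z outside [0, 10]); the r=4.5 cylinder at (-1.5, 1) contributes a regular 12-gon of circumradius 4.5; the r=8.5 cylinder at (6, 6) gives a regular 12-gon of circumradius 8.5 (constant along its height); Combining (union): the regions partially overlap (shared area 21.09 mm²), so overlapping operands fuse into one piece — 1 connected region. The outline is a single polygon with 19 vertices. Extrusion per mm of travel: 0.4 × 0.3 / (π × 0.875²) = 0.049890. Accumulating E over each segment gives final E = 3.0829.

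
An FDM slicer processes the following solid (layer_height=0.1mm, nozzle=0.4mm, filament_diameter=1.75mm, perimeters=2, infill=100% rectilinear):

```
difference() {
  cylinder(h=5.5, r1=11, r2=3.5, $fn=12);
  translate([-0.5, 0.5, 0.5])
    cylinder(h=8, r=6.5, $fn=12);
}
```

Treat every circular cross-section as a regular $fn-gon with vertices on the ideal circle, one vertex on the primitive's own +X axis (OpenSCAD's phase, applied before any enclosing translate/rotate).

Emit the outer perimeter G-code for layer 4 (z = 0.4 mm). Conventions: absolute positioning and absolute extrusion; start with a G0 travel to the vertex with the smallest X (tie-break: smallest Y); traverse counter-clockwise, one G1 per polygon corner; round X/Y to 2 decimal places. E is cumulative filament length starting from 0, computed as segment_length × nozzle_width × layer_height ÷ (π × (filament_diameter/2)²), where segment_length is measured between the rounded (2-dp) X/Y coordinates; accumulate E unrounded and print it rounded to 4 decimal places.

At z = 0.4 mm: the cone (r1=11→r2=3.5) has section circumradius 10.455 here — a regular 12-gon; the cylinder at (-0.5, 0.5) does not reach this height (z outside [0.5, 8.5]); After the difference (first − rest): none of the subtracted shapes is present at this height, so the cone is unchanged — 1 connected region. The outline is a single polygon with 12 vertices. Extrusion per mm of travel: 0.4 × 0.1 / (π × 0.875²) = 0.016630. Accumulating E over each segment gives final E = 1.0797.

G0 X-10.45 Y0.00 Z0.40
G1 X-9.05 Y-5.23 E0.0900
G1 X-5.23 Y-9.05 E0.1799
G1 X0.00 Y-10.45 E0.2699
G1 X5.23 Y-9.05 E0.3600
G1 X9.05 Y-5.23 E0.4498
G1 X10.45 Y0.00 E0.5398
G1 X9.05 Y5.23 E0.6299
G1 X5.23 Y9.05 E0.7197
G1 X0.00 Y10.45 E0.8097
G1 X-5.23 Y9.05 E0.8998
G1 X-9.05 Y5.23 E0.9896
G1 X-10.45 Y0.00 E1.0797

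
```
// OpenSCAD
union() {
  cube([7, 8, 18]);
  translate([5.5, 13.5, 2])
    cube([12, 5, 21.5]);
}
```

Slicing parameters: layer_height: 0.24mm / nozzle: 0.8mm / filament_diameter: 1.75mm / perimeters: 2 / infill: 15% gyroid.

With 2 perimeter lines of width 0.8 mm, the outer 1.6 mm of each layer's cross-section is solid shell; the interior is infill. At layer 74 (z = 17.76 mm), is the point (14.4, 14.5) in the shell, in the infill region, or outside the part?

At z = 17.76 mm: the cube (footprint 7×8) is included at this height; the cube at (5.5, 13.5) (footprint 12×5) is included at this height; Merging all regions: the 2 present regions are separate (no shared area or edge), so areas and boundary lengths simply add and each stays a separate island — 2 connected regions. Overall, the cross-section has 2 separate islands. The nearest boundary edge runs (17.50, 13.50)→(5.50, 13.50); distance from the point to it = 1.00 mm. (Shell/infill is judged within the island containing the point — the largest one.) The point is inside the cross-section, 1.00 mm from the nearest boundary — within the 1.6 mm shell band (2 × 0.8).

shell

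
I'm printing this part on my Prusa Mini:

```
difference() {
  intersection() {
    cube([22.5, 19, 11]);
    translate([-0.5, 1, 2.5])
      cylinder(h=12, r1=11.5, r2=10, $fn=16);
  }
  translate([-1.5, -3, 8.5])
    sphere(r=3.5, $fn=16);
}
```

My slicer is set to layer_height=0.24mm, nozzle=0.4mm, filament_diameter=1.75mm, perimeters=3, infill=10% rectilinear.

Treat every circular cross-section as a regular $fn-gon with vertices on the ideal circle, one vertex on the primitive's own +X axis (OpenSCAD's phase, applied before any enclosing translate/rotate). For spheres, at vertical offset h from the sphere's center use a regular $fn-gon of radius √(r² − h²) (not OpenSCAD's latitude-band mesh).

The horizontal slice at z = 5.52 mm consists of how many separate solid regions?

1

At z = 5.52 mm: the cube (footprint 22.5×19) is included at this height; the cone at (-0.5, 1) (r1=11.5→r2=10) has section circumradius 11.123 here — a regular 16-gon; Keeping only the common overlap: the cone at (-0.5, 1) partially overlaps the 22.5×19 cube; clipping to the common part keeps 99.67 mm² — 1 connected region; the r=3.5 sphere at (-1.5, -3) slices to a regular 16-gon of circumradius 1.836 (√(r²−h²) with h=2.98 from center); Taking the first minus the rest: starting from the result so far, the r=3.5 sphere at (-1.5, -3) misses the remaining region (no effect) — 1 connected region. The result has 1 disconnected region.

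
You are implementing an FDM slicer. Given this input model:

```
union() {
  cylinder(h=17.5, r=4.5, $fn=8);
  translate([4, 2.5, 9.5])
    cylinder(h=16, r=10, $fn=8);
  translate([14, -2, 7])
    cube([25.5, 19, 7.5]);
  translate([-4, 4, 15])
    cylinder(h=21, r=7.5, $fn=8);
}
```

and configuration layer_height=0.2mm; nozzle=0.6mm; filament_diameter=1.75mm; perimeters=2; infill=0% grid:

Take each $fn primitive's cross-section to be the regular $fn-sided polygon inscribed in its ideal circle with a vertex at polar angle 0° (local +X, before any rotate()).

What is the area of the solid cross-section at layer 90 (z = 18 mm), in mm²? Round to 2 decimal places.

357.07 mm²

At z = 18 mm: the cylinder is not intersected at this z (z outside [0, 17.5]); the r=10 cylinder at (4, 2.5) contributes a regular 8-gon of circumradius 10 (area = (8/2)·10.000²·sin(360°/8) = 282.84 mm²); the cube at (14, -2) does not reach this height (z outside [7, 14.5]); the r=7.5 cylinder at (-4, 4) gives a regular 8-gon of circumradius 7.5 (constant along its height) (area = (8/2)·7.500²·sin(360°/8) = 159.10 mm²); Merging all regions: the regions partially overlap — summed areas 441.94 mm² minus the doubly-counted overlap 84.87 mm² gives 357.07 mm² — area = 357.07 mm². Overall, the cross-section is a single solid region. Net area = 357.07 mm².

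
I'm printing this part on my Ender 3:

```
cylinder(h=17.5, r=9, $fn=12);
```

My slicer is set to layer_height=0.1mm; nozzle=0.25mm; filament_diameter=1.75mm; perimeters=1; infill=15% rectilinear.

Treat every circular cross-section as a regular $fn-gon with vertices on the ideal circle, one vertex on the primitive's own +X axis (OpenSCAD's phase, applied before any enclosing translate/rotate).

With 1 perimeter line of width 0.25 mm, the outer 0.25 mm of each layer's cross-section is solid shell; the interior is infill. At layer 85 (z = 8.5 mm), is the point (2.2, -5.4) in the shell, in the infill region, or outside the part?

At z = 8.5 mm: the r=9 cylinder contributes a regular 12-gon of circumradius 9. Overall, the cross-section is a single solid region. The nearest boundary edge runs (-0.00, -9.00)→(4.50, -7.79); distance from the point to it = 2.91 mm. The point is inside the cross-section and 2.91 mm from the nearest boundary — more than the 0.25 mm shell width (1 × 0.25), so it's in the infill interior.

infill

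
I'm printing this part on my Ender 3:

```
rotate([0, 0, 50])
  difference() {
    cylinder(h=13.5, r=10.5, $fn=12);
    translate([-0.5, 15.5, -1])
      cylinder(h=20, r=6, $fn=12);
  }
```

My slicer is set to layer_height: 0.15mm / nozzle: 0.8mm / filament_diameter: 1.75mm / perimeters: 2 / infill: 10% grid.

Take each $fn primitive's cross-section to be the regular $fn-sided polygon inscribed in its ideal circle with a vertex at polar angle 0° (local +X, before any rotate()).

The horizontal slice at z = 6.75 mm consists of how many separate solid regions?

1

At z = 6.75 mm: the r=10.5 cylinder gives a regular 12-gon of circumradius 10.5 (constant along its height); the r=6 cylinder at (-0.5, 15.5) contributes a regular 12-gon of circumradius 6; Subtracting the remaining from the first: starting from the r=10.5 cylinder, the r=6 cylinder at (-0.5, 15.5) partially overlaps it — only the 1.83 mm² overlap (of its 108.00 mm²) is removed, clipping the outline — 1 connected region; (whole slice rotated 50° about Z — lengths, areas and connectivity unchanged). The result has 1 disconnected region.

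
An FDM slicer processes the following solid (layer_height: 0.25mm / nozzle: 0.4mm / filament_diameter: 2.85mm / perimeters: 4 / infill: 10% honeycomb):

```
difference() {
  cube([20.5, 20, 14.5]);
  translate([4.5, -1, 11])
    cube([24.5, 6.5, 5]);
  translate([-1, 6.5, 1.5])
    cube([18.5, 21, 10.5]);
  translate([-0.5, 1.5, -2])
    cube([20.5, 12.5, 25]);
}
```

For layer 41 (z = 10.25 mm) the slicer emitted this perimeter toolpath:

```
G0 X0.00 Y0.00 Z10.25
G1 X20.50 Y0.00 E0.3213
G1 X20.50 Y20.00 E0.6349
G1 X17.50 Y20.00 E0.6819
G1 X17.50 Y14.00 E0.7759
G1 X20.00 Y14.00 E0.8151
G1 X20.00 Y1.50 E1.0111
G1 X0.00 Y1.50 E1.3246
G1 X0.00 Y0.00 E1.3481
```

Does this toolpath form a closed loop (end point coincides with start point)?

Start point (G0): (0.00, 0.00). End point (last G1): the path returns to the start — closed.

yes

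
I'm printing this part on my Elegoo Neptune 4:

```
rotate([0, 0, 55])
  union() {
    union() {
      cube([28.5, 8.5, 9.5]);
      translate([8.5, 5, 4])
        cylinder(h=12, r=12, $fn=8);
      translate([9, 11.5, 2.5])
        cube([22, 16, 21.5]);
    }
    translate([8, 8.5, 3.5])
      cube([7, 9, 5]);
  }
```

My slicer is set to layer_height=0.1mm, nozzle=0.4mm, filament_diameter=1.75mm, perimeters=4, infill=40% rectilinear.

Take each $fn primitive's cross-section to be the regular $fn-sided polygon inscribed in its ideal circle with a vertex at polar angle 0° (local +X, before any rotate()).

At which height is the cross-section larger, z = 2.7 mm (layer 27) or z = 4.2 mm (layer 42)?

Layer 27 (z = 2.7): the cube (footprint 28.5×8.5) is included at this height (area 242.25 mm²); the cylinder at (8.5, 5) does not reach this height (z outside [4, 16]); the 22×16 cube at (9, 11.5) contributes its full rectangle (area 352.00 mm²); Combining (union): the 2 present regions are separate (no shared area or edge), so areas and boundary lengths simply add and each stays a separate island — area = 594.25 mm²; the cube at (8, 8.5) is not intersected at this z (z outside [3.5, 8.5]); Merging all regions: only the result so far is present, so the union is just that shape — area = 594.25 mm²; (whole slice rotated 55° about Z — lengths, areas and connectivity unchanged). So its area = 594.25 mm². Layer 42 (z = 4.2): the cube (footprint 28.5×8.5) is included at this height (area 242.25 mm²); the r=12 cylinder at (8.5, 5) contributes a regular 8-gon of circumradius 12 (area = (8/2)·12.000²·sin(360°/8) = 407.29 mm²); the 22×16 cube at (9, 11.5) contributes its full rectangle (area 352.00 mm²); Merging all regions: the regions partially overlap — summed areas 1001.54 mm² minus the doubly-counted overlap 196.41 mm² gives 805.13 mm² — area = 805.13 mm²; the cube at (8, 8.5) is present — its section is the full 7×9 rectangle (area 63.00 mm²); Merging all regions: the regions partially overlap — summed areas 868.13 mm² minus the doubly-counted overlap 62.40 mm² gives 805.74 mm² — area = 805.74 mm²; (rotated 55° about Z; rotation is an isometry so areas/perimeters/island counts are preserved). So its area = 805.74 mm². Layer 42 is larger (805.74 vs 594.25 mm²).

layer 42 (z = 4.2 mm)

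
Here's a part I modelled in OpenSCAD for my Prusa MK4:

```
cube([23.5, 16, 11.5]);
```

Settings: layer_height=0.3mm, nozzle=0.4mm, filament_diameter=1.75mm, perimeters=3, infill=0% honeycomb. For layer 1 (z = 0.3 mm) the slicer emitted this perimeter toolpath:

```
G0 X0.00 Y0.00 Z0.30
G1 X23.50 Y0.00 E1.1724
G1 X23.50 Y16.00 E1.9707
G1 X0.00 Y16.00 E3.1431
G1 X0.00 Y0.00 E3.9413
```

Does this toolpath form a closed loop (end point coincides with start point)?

Start point (G0): (0.00, 0.00). End point (last G1): the path returns to the start — closed.

yes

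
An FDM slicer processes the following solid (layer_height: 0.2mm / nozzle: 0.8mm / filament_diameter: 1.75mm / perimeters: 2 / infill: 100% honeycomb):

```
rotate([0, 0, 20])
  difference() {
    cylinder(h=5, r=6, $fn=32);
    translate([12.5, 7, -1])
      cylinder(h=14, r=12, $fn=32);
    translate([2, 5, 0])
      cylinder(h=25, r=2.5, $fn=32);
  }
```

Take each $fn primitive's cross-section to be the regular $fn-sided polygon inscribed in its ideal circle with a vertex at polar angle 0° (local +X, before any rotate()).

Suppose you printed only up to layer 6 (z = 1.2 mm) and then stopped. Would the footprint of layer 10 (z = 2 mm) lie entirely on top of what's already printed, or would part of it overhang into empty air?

Compare the two slices. At z = 1.2: the cylinder: section is a regular 32-gon, circumradius r=6 (area = (32/2)·6.000²·sin(360°/32) = 112.37 mm²); the cylinder at (12.5, 7): section is a regular 32-gon, circumradius r=12 (area = (32/2)·12.000²·sin(360°/32) = 449.49 mm²); the cylinder at (2, 5): section is a regular 32-gon, circumradius r=2.5 (area = (32/2)·2.500²·sin(360°/32) = 19.51 mm²); After the difference (first − rest): starting from the r=6 cylinder (112.37 mm²), the r=12 cylinder at (12.5, 7) partially overlaps it — only the 24.59 mm² overlap (of its 449.49 mm²) is removed, clipping the outline; the r=2.5 cylinder at (2, 5) partially overlaps it — only the 3.48 mm² overlap (of its 19.51 mm²) is removed, clipping the outline — area = 84.30 mm²; (rotated 20° about Z; rotation is an isometry so areas/perimeters/island counts are preserved). At z = 2: the r=6 cylinder contributes a regular 32-gon of circumradius 6 (area = (32/2)·6.000²·sin(360°/32) = 112.37 mm²); the r=12 cylinder at (12.5, 7) contributes a regular 32-gon of circumradius 12 (area = (32/2)·12.000²·sin(360°/32) = 449.49 mm²); the cylinder at (2, 5): section is a regular 32-gon, circumradius r=2.5 (area = (32/2)·2.500²·sin(360°/32) = 19.51 mm²); Subtracting the remaining from the first: starting from the r=6 cylinder (112.37 mm²), the r=12 cylinder at (12.5, 7) partially overlaps it — only the 24.59 mm² overlap (of its 449.49 mm²) is removed, clipping the outline; the r=2.5 cylinder at (2, 5) partially overlaps it — only the 3.48 mm² overlap (of its 19.51 mm²) is removed, clipping the outline — area = 84.30 mm²; (rotated 20° about Z; rotation is an isometry so areas/perimeters/island counts are preserved). Checking containment: the cross-section at z = 2 is a subset of the cross-section at z = 1.2.

entirely on top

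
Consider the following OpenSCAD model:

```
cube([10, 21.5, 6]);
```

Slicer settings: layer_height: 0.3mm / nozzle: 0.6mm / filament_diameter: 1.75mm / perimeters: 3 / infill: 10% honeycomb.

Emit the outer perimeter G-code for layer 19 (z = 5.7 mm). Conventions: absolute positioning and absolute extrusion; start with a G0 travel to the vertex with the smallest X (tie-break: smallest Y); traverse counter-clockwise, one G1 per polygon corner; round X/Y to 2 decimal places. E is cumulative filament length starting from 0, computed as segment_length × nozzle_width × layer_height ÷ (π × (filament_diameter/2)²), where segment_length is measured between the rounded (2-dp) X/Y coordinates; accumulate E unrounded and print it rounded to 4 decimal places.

G0 X0.00 Y0.00 Z5.70
G1 X10.00 Y0.00 E0.7484
G1 X10.00 Y21.50 E2.3573
G1 X0.00 Y21.50 E3.1057
G1 X0.00 Y0.00 E4.7146

At z = 5.7 mm: the cube (footprint 10×21.5) is included at this height. The outline is a single polygon with 4 vertices. Extrusion per mm of travel: 0.6 × 0.3 / (π × 0.875²) = 0.074835. Accumulating E over each segment gives final E = 4.7146.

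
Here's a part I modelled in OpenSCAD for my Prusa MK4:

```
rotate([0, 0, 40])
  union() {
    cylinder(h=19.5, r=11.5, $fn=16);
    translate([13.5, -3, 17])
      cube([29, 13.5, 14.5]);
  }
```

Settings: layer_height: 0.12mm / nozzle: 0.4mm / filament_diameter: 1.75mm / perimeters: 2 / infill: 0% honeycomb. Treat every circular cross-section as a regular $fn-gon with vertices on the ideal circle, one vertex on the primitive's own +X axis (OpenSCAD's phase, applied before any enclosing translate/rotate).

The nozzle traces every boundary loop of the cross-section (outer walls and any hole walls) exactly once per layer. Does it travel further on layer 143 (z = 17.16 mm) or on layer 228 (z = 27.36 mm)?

layer 143 (z = 17.16 mm)

Layer 143 (z = 17.16): the r=11.5 cylinder contributes a regular 16-gon of circumradius 11.5 (perimeter = 2·16·11.500·sin(180°/16) = 71.79 mm); the cube at (13.5, -3) is present — its section is the full 29×13.5 rectangle (perimeter 85.00 mm); Taking the union: the 2 present regions are separate (no shared area or edge), so areas and boundary lengths simply add and each stays a separate island — boundary = 156.79 mm; (whole slice rotated 40° about Z — lengths, areas and connectivity unchanged). So its perimeter = 156.79 mm. Layer 228 (z = 27.36): the cylinder is not intersected at this z (z outside [0, 19.5]); the cube at (13.5, -3) (footprint 29×13.5) is included at this height (perimeter 85.00 mm); Merging all regions: only the 29×13.5 cube at (13.5, -3) is present, so the union is just that shape — boundary = 85.00 mm; (whole slice rotated 40° about Z — lengths, areas and connectivity unchanged). So its perimeter = 85.00 mm. Layer 143 is larger (156.79 vs 85.00 mm).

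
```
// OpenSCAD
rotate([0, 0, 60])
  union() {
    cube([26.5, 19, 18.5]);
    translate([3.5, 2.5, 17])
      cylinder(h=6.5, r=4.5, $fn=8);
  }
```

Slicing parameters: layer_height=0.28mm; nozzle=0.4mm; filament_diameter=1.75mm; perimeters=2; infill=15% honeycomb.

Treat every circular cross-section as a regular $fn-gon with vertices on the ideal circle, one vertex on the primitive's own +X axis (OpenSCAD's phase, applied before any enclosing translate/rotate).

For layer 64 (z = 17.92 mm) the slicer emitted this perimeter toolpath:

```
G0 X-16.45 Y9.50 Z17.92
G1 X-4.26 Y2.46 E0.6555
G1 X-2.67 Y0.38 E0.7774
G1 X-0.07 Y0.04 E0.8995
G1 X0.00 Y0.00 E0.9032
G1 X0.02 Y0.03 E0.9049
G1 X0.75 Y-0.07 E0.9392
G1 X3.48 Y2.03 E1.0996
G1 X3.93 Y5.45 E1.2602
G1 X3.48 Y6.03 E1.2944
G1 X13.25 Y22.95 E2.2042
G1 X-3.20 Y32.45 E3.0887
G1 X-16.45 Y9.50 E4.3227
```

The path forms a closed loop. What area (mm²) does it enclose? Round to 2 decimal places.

Apply the shoelace formula to the sequence of (X, Y) vertices; enclosed area = 514.55 mm².

514.55 mm²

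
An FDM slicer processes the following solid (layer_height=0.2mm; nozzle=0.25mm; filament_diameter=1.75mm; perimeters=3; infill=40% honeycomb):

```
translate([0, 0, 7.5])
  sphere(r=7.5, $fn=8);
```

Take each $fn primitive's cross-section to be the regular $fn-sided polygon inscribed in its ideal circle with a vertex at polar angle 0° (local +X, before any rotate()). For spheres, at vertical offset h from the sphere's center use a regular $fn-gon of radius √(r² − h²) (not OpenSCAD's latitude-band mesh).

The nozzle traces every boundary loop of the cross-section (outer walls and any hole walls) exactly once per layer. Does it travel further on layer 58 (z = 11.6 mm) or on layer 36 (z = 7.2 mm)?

layer 36 (z = 7.2 mm)

Layer 58 (z = 11.6): the r=7.5 sphere contributes a regular 8-gon of circumradius √(7.5²−4.1²) = 6.280 (perimeter = 2·8·6.280·sin(180°/8) = 38.45 mm). So its perimeter = 38.45 mm. Layer 36 (z = 7.2): the r=7.5 sphere slices to a regular 8-gon of circumradius 7.494 (√(r²−h²) with h=0.3 from center) (perimeter = 2·8·7.494·sin(180°/8) = 45.89 mm). So its perimeter = 45.89 mm. Layer 36 is larger (45.89 vs 38.45 mm).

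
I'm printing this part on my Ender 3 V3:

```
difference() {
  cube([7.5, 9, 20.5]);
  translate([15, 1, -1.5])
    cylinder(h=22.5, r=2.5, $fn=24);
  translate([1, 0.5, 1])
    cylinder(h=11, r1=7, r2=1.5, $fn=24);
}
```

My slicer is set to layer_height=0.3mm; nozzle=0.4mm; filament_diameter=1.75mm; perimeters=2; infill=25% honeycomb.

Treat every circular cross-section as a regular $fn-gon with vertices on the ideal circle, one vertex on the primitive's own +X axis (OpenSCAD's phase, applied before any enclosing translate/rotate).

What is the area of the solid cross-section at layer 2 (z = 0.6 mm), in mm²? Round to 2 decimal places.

At z = 0.6 mm: the cube (footprint 7.5×9) is included at this height (area 67.50 mm²); the r=2.5 cylinder at (15, 1) gives a regular 24-gon of circumradius 2.5 (constant along its height) (area = (24/2)·2.500²·sin(360°/24) = 19.41 mm²); the cone at (1, 0.5) does not reach this height (z outside [1, 12]); Taking the first minus the rest: starting from the 7.5×9 cube (67.50 mm²), the r=2.5 cylinder at (15, 1) misses the remaining region (no effect) — area = 67.50 mm². Overall, the cross-section is a single solid region. Net area = 67.50 mm².

67.50 mm²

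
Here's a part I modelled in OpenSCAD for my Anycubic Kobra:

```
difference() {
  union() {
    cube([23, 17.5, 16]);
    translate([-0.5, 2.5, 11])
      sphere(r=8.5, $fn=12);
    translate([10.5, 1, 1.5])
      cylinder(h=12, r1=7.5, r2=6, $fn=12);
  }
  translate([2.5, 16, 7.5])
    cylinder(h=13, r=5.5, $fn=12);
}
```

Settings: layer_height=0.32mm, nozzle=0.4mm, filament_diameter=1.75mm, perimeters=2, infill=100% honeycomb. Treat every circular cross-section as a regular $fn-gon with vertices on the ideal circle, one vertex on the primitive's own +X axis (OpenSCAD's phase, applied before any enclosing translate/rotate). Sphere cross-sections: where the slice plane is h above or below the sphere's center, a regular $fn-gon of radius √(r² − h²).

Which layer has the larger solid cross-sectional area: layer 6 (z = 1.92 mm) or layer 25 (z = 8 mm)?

Layer 6 (z = 1.92): the cube (footprint 23×17.5) is included at this height (area 402.50 mm²); the sphere at (-0.5, 2.5) does not reach this height (|z−center|=9.080 > r=8.5); the cone at (10.5, 1) (r1=7.5→r2=6) has section circumradius 7.447 here — a regular 12-gon (area = (12/2)·7.447²·sin(360°/12) = 166.40 mm²); Merging all regions: the regions partially overlap — summed areas 568.90 mm² minus the doubly-counted overlap 97.82 mm² gives 471.07 mm² — area = 471.07 mm²; the cylinder at (2.5, 16) does not reach this height (z outside [7.5, 20.5]); Taking the first minus the rest: none of the subtracted shapes is present at this height, so the result so far is unchanged — area = 471.07 mm². So its area = 471.07 mm². Layer 25 (z = 8): the cube (footprint 23×17.5) is included at this height (area 402.50 mm²); the r=8.5 sphere at (-0.5, 2.5) slices to a regular 12-gon of circumradius 7.953 (√(r²−h²) with h=3 from center) (area = (12/2)·7.953²·sin(360°/12) = 189.75 mm²); the cone at (10.5, 1) contributes a regular 12-gon of circumradius 6.688 (interpolated between r1=7.5 and r2=6 at t=0.542) (area = (12/2)·6.688²·sin(360°/12) = 134.17 mm²); Taking the union: the regions partially overlap — summed areas 726.42 mm² minus the doubly-counted overlap 146.23 mm² gives 580.19 mm² — area = 580.19 mm²; the cylinder at (2.5, 16): section is a regular 12-gon, circumradius r=5.5 (area = (12/2)·5.500²·sin(360°/12) = 90.75 mm²); Subtracting the remaining from the first: starting from that combined region (580.19 mm²), the r=5.5 cylinder at (2.5, 16) partially overlaps it — only the 47.30 mm² overlap (of its 90.75 mm²) is removed, clipping the outline — area = 532.89 mm². So its area = 532.89 mm². Layer 25 is larger (532.89 vs 471.07 mm²).

layer 25 (z = 8 mm)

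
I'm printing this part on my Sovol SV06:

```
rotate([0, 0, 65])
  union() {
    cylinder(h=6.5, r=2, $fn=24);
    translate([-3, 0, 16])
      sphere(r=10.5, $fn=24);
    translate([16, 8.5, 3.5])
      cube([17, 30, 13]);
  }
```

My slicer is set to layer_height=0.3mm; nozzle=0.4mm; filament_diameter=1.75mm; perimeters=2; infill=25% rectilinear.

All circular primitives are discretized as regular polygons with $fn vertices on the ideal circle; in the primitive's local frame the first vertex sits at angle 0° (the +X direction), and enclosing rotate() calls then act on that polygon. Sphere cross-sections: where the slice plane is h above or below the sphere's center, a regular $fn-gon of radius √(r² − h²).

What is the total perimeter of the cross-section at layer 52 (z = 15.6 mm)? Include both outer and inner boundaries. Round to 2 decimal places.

159.74 mm

At z = 15.6 mm: the cylinder is absent (z outside [0, 6.5]); the r=10.5 sphere at (-3, 0) contributes a regular 24-gon of circumradius √(10.5²−0.4²) = 10.492 (perimeter = 2·24·10.492·sin(180°/24) = 65.74 mm); the cube at (16, 8.5) (footprint 17×30) is included at this height (perimeter 94.00 mm); Taking the union: the 2 present regions are separate (no shared area or edge), so areas and boundary lengths simply add and each stays a separate island — boundary = 159.74 mm; (rotated 65° about Z; rotation is an isometry so areas/perimeters/island counts are preserved). Overall, the cross-section has 2 separate islands. Total boundary length (outer) = 159.74 mm.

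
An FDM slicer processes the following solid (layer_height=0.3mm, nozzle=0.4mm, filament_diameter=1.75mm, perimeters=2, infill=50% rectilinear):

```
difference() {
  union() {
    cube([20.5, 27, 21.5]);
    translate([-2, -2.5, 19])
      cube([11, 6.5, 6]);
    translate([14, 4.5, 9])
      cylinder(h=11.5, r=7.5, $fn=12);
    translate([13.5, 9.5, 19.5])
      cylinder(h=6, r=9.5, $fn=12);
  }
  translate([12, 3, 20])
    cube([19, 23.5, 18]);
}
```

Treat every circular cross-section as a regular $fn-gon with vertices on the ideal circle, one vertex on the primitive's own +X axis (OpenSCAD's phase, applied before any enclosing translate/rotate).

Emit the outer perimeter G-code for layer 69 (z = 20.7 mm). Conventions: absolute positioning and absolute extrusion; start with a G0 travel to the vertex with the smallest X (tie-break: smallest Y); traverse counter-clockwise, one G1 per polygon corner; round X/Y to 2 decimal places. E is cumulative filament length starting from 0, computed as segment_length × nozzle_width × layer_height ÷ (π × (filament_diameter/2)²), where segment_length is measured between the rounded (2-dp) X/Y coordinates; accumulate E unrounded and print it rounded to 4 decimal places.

At z = 20.7 mm: the cube is present — its section is the full 20.5×27 rectangle; the cube at (-2, -2.5) is present — its section is the full 11×6.5 rectangle; the cylinder at (14, 4.5) is absent (z outside [9, 20.5]); the r=9.5 cylinder at (13.5, 9.5) gives a regular 12-gon of circumradius 9.5 (constant along its height); Taking the union: the regions partially overlap (shared area 287.54 mm²), so overlapping operands fuse into one piece — 1 connected region; the 19×23.5 cube at (12, 3) contributes its full rectangle; Taking the first minus the rest: starting from the result so far, the 19×23.5 cube at (12, 3) partially overlaps it — only the 218.96 mm² overlap (of its 446.50 mm²) is removed, clipping the outline — 1 connected region. The outline is a single polygon with 12 vertices. Extrusion per mm of travel: 0.4 × 0.3 / (π × 0.875²) = 0.049890. Accumulating E over each segment gives final E = 6.0367.

G0 X-2.00 Y-2.50 Z20.70
G1 X9.00 Y-2.50 E0.5488
G1 X9.00 Y0.00 E0.6735
G1 X20.50 Y0.00 E1.2473
G1 X20.50 Y3.00 E1.3969
G1 X12.00 Y3.00 E1.8210
G1 X12.00 Y26.50 E2.9934
G1 X20.50 Y26.50 E3.4175
G1 X20.50 Y27.00 E3.4424
G1 X0.00 Y27.00 E4.4652
G1 X0.00 Y4.00 E5.6126
G1 X-2.00 Y4.00 E5.7124
G1 X-2.00 Y-2.50 E6.0367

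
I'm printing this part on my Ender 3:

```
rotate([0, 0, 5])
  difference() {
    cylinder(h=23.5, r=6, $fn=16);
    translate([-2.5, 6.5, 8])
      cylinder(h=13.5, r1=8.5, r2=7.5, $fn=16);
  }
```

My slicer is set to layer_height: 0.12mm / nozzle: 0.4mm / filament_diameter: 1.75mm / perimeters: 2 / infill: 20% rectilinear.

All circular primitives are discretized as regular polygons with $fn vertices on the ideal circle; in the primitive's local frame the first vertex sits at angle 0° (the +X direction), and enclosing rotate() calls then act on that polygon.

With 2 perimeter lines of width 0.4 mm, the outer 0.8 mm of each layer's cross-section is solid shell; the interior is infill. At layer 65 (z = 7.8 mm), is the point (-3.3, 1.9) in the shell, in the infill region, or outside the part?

infill

At z = 7.8 mm: the r=6 cylinder gives a regular 16-gon of circumradius 6 (constant along its height); the cone at (-2.5, 6.5) does not reach this height (z outside [8, 21.5]); Subtracting the remaining from the first: none of the subtracted shapes is present at this height, so the r=6 cylinder is unchanged — 1 connected region; (rotated 5° about Z; rotation is an isometry so areas/perimeters/island counts are preserved). Overall, the cross-section is a single solid region. Undo the 5° rotation: the query point maps to (-3.122, 2.180) in the un-rotated model frame. The nearest boundary edge runs (-4.24, 4.24)→(-5.54, 2.30); distance from the point to it = 2.08 mm. The point is inside the cross-section and 2.08 mm from the nearest boundary — more than the 0.8 mm shell width (2 × 0.4), so it's in the infill interior.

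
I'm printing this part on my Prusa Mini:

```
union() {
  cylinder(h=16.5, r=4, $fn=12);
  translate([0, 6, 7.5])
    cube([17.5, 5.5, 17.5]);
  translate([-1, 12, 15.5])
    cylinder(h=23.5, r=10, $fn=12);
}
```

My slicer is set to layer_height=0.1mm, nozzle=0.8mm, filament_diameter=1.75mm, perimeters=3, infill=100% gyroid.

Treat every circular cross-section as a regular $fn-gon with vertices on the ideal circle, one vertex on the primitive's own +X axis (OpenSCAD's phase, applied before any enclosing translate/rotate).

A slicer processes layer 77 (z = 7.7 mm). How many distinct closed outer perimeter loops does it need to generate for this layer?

At z = 7.7 mm: the cylinder: section is a regular 12-gon, circumradius r=4; the 17.5×5.5 cube at (0, 6) contributes its full rectangle; the cylinder at (-1, 12) is not intersected at this z (z outside [15.5, 39]); Taking the union: the 2 present regions are separate (no shared area or edge), so areas and boundary lengths simply add and each stays a separate island — 2 connected regions. The result has 2 disconnected regions.

2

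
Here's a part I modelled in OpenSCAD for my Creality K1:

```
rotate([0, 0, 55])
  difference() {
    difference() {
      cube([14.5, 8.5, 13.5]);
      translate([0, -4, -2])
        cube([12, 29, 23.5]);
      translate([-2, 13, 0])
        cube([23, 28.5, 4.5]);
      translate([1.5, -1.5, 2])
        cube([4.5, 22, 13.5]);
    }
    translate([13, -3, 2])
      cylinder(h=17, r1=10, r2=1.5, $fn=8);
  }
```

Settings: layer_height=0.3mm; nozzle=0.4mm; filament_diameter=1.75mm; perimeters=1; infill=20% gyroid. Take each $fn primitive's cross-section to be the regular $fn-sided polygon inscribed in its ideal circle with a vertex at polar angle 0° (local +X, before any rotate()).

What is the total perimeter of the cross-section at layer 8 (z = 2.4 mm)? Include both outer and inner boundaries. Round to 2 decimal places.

9.64 mm

At z = 2.4 mm: the cube is present — its section is the full 14.5×8.5 rectangle (perimeter 46.00 mm); the cube at (0, -4) is present — its section is the full 12×29 rectangle (perimeter 82.00 mm); the 23×28.5 cube at (-2, 13) contributes its full rectangle (perimeter 103.00 mm); the cube at (1.5, -1.5) is present — its section is the full 4.5×22 rectangle (perimeter 53.00 mm); After the difference (first − rest): starting from the 14.5×8.5 cube, the 12×29 cube at (0, -4) partially overlaps it — only the 102.00 mm² overlap (of its 348.00 mm²) is removed, clipping the outline; the 23×28.5 cube at (-2, 13) misses the remaining region (no effect); the 4.5×22 cube at (1.5, -1.5) misses the remaining region (no effect) — boundary = 22.00 mm; the cone at (13, -3) (r1=10→r2=1.5) has section circumradius 9.800 here — a regular 8-gon (perimeter = 2·8·9.800·sin(180°/8) = 60.00 mm); After the difference (first − rest): starting from that combined region, the cone at (13, -3) partially overlaps it — only the 16.33 mm² overlap (of its 271.64 mm²) is removed, clipping the outline — boundary = 9.64 mm; (rotated 55° about Z; rotation is an isometry so areas/perimeters/island counts are preserved). Overall, the cross-section is a single solid region. Total boundary length (outer) = 9.64 mm.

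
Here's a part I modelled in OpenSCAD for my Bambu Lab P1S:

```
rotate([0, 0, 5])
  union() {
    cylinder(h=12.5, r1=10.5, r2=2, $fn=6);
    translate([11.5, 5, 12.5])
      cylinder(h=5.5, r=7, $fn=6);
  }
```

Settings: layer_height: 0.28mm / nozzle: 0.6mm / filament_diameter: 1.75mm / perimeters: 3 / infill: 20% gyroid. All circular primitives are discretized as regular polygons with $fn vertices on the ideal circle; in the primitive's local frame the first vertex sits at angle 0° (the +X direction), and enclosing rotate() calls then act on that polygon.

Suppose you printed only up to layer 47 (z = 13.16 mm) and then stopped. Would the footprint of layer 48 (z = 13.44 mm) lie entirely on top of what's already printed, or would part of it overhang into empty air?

entirely on top

Compare the two slices. At z = 13.16: the cone is not intersected at this z (z outside [0, 12.5]); the r=7 cylinder at (11.5, 5) contributes a regular 6-gon of circumradius 7 (area = (6/2)·7.000²·sin(360°/6) = 127.31 mm²); Taking the union: only the r=7 cylinder at (11.5, 5) is present, so the union is just that shape — area = 127.31 mm²; (rotated 5° about Z; rotation is an isometry so areas/perimeters/island counts are preserved). At z = 13.44: the cone is not intersected at this z (z outside [0, 12.5]); the r=7 cylinder at (11.5, 5) gives a regular 6-gon of circumradius 7 (constant along its height) (area = (6/2)·7.000²·sin(360°/6) = 127.31 mm²); Combining (union): only the r=7 cylinder at (11.5, 5) is present, so the union is just that shape — area = 127.31 mm²; (whole slice rotated 5° about Z — lengths, areas and connectivity unchanged). Checking containment: the cross-section at z = 13.44 is a subset of the cross-section at z = 13.16.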